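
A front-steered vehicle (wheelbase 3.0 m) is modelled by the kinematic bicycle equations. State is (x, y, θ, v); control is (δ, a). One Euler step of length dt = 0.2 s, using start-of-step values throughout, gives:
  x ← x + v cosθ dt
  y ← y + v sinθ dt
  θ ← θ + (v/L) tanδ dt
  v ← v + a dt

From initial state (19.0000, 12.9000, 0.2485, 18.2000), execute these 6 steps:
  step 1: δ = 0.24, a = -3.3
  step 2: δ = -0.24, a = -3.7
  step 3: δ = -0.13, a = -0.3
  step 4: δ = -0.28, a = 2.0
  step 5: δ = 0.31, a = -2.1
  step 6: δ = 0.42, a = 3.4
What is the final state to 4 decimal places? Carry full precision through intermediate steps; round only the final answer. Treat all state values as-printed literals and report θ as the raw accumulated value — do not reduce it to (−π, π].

after step 1 (δ=0.24, a=-3.3): (22.528188, 13.795259, 0.545423, 17.540000)
after step 2 (δ=-0.24, a=-3.7): (25.527205, 15.615138, 0.259268, 16.800000)
after step 3 (δ=-0.13, a=-0.3): (28.774907, 16.476550, 0.112842, 16.740000)
after step 4 (δ=-0.28, a=2.0): (32.101614, 16.853543, -0.208069, 17.140000)
after step 5 (δ=0.31, a=-2.1): (35.455678, 16.145419, 0.157959, 16.720000)
after step 6 (δ=0.42, a=3.4): (38.758047, 16.671438, 0.655738, 17.400000)

(38.7580, 16.6714, 0.6557, 17.4000)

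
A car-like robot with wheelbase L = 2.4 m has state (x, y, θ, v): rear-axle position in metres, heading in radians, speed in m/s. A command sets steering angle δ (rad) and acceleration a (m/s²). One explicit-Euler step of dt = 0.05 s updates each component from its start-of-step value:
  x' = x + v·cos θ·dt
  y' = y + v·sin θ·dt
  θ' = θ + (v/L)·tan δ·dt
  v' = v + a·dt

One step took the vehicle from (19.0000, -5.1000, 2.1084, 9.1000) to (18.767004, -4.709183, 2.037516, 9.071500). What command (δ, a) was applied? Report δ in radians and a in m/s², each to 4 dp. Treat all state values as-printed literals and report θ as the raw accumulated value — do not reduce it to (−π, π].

a = (v'−v)/dt = (-0.028500)/0.05 = -0.5700
Δθ = θ'−θ = -0.070884;  (v·dt/L) = 9.1000·0.05/2.4 = 0.189583
tan δ = Δθ·L/(v·dt) = -0.373894  →  δ = -0.3578

δ = -0.3578, a = -0.5700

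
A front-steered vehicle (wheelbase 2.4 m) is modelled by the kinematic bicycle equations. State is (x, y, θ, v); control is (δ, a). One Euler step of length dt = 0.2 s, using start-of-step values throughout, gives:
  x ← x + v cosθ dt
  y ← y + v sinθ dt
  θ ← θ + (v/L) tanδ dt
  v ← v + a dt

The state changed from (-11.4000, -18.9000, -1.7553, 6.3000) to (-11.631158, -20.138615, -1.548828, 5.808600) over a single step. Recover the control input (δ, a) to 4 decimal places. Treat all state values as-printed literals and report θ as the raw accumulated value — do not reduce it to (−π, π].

δ = 0.3747, a = -2.4570

a = (v'−v)/dt = (-0.491400)/0.2 = -2.4570
Δθ = θ'−θ = 0.206472;  (v·dt/L) = 6.3000·0.2/2.4 = 0.525000
tan δ = Δθ·L/(v·dt) = 0.393280  →  δ = 0.3747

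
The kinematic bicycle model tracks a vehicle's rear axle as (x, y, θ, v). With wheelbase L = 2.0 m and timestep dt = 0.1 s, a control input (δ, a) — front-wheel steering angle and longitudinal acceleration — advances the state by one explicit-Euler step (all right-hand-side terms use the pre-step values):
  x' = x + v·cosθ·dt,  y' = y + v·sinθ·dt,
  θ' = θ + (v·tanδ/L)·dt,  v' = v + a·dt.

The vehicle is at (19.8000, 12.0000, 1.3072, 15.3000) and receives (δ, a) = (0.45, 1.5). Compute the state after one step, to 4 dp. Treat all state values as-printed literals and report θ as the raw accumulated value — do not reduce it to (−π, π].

x' = 19.8000 + 15.3000·cos(1.3072)·0.1 = 20.1986
y' = 12.0000 + 15.3000·sin(1.3072)·0.1 = 13.4772
θ' = 1.3072 + (15.3000/2.0)·tan(0.45)·0.1 = 1.6767
v' = 15.3000 + 1.5000·0.1 = 15.4500

(20.1986, 13.4772, 1.6767, 15.4500)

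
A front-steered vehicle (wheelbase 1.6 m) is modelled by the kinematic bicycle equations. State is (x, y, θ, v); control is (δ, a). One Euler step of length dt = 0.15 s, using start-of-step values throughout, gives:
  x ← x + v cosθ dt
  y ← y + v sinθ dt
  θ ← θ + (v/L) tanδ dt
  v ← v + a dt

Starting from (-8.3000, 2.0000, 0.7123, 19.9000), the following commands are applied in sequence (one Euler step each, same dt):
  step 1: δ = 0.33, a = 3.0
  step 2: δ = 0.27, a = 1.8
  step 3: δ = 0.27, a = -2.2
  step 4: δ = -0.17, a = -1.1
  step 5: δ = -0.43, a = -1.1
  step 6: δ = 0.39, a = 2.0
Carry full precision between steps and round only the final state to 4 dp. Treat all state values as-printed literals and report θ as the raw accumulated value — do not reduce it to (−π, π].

after step 1 (δ=0.33, a=3.0): (-6.040771, 3.950925, 1.351323, 20.350000)
after step 2 (δ=0.27, a=1.8): (-5.376194, 6.930203, 1.879326, 20.620000)
after step 3 (δ=0.27, a=-2.2): (-6.315407, 9.877155, 2.414334, 20.290000)
after step 4 (δ=-0.17, a=-1.1): (-8.588900, 11.900548, 2.087810, 20.125000)
after step 5 (δ=-0.43, a=-1.1): (-10.081027, 14.524745, 1.222521, 19.960000)
after step 6 (δ=0.39, a=2.0): (-9.059244, 17.338994, 1.991708, 20.260000)

(-9.0592, 17.3390, 1.9917, 20.2600)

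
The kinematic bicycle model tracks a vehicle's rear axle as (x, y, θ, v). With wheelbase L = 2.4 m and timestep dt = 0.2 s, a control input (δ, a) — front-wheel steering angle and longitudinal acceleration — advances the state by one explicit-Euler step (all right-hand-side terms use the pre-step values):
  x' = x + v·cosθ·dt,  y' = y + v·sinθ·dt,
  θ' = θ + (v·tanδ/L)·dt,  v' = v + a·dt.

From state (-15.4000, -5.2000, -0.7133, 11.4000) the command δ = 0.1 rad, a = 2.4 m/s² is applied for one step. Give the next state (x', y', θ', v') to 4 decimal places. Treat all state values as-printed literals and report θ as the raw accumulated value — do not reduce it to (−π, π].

(-13.6758, -6.6919, -0.6180, 11.8800)

x' = -15.4000 + 11.4000·cos(-0.7133)·0.2 = -13.6758
y' = -5.2000 + 11.4000·sin(-0.7133)·0.2 = -6.6919
θ' = -0.7133 + (11.4000/2.4)·tan(0.1)·0.2 = -0.6180
v' = 11.4000 + 2.4000·0.2 = 11.8800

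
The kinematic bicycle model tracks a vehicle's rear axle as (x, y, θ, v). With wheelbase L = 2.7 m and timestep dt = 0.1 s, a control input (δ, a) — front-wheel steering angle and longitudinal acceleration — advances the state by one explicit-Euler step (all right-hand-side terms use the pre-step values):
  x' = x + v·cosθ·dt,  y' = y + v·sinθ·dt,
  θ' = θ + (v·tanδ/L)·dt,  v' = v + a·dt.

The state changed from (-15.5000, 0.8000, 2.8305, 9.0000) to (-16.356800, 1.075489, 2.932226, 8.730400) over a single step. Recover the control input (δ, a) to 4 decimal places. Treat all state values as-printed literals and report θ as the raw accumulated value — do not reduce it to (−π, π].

δ = 0.2962, a = -2.6960

a = (v'−v)/dt = (-0.269600)/0.1 = -2.6960
Δθ = θ'−θ = 0.101726;  (v·dt/L) = 9.0000·0.1/2.7 = 0.333333
tan δ = Δθ·L/(v·dt) = 0.305178  →  δ = 0.2962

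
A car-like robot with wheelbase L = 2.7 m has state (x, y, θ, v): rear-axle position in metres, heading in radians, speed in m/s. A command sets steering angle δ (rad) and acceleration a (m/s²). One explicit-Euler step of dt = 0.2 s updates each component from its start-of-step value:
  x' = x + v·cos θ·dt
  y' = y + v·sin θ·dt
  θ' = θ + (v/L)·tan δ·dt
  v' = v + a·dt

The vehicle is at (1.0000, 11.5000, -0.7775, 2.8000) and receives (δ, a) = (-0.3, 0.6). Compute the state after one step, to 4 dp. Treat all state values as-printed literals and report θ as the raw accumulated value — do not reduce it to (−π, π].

x' = 1.0000 + 2.8000·cos(-0.7775)·0.2 = 1.3991
y' = 11.5000 + 2.8000·sin(-0.7775)·0.2 = 11.1072
θ' = -0.7775 + (2.8000/2.7)·tan(-0.3)·0.2 = -0.8417
v' = 2.8000 + 0.6000·0.2 = 2.9200

(1.3991, 11.1072, -0.8417, 2.9200)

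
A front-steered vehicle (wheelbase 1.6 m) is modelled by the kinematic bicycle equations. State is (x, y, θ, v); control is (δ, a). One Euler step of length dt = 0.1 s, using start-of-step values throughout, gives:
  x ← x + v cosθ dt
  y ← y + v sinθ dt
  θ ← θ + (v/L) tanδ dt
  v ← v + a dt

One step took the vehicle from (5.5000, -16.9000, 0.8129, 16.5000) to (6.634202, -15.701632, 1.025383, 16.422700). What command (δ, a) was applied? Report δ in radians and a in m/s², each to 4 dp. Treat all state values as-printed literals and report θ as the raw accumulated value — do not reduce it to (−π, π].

a = (v'−v)/dt = (-0.077300)/0.1 = -0.7730
Δθ = θ'−θ = 0.212483;  (v·dt/L) = 16.5000·0.1/1.6 = 1.031250
tan δ = Δθ·L/(v·dt) = 0.206044  →  δ = 0.2032

δ = 0.2032, a = -0.7730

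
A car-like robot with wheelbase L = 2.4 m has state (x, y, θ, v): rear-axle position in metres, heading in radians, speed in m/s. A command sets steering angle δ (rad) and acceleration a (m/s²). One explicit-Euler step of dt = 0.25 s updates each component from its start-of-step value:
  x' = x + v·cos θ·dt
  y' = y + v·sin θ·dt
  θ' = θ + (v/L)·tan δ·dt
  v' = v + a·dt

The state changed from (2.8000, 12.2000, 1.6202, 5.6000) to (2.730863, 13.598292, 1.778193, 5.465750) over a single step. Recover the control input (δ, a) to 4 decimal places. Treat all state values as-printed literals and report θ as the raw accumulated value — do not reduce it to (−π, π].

a = (v'−v)/dt = (-0.134250)/0.25 = -0.5370
Δθ = θ'−θ = 0.157993;  (v·dt/L) = 5.6000·0.25/2.4 = 0.583333
tan δ = Δθ·L/(v·dt) = 0.270845  →  δ = 0.2645

δ = 0.2645, a = -0.5370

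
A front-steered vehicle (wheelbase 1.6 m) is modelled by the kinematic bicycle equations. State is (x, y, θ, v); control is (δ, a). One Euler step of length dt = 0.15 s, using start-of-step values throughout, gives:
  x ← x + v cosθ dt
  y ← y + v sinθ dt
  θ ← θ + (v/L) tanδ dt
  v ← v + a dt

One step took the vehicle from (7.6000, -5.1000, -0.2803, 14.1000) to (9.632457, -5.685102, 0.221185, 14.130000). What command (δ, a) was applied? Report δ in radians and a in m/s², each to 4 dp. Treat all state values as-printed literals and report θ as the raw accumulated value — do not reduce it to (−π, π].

a = (v'−v)/dt = (0.030000)/0.15 = 0.2000
Δθ = θ'−θ = 0.501485;  (v·dt/L) = 14.1000·0.15/1.6 = 1.321875
tan δ = Δθ·L/(v·dt) = 0.379374  →  δ = 0.3626

δ = 0.3626, a = 0.2000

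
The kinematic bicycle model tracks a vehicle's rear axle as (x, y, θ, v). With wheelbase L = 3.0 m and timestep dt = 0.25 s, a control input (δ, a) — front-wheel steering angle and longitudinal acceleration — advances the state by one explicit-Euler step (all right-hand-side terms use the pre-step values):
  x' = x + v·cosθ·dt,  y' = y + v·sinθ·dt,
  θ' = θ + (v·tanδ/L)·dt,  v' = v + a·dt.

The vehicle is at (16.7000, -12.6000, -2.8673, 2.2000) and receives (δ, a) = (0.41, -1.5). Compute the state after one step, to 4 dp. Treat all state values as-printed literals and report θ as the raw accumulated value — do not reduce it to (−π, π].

x' = 16.7000 + 2.2000·cos(-2.8673)·0.25 = 16.1706
y' = -12.6000 + 2.2000·sin(-2.8673)·0.25 = -12.7490
θ' = -2.8673 + (2.2000/3.0)·tan(0.41)·0.25 = -2.7876
v' = 2.2000 − 1.5000·0.25 = 1.8250

(16.1706, -12.7490, -2.7876, 1.8250)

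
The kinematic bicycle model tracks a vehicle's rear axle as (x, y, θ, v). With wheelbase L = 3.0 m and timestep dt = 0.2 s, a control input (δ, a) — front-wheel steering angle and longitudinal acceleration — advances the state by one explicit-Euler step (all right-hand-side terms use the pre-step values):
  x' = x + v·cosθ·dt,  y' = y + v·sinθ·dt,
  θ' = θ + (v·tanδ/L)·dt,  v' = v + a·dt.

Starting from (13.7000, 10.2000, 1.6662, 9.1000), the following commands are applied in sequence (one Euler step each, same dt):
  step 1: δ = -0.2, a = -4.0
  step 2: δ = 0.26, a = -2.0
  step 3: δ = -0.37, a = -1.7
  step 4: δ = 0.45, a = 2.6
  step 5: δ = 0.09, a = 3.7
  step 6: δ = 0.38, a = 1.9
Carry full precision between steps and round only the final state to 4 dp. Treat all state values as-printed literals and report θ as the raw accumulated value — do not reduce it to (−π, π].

after step 1 (δ=-0.2, a=-4.0): (13.526629, 12.011724, 1.543223, 8.300000)
after step 2 (δ=0.26, a=-2.0): (13.572395, 13.671093, 1.690421, 7.900000)
after step 3 (δ=-0.37, a=-1.7): (13.383838, 15.239801, 1.486147, 7.560000)
after step 4 (δ=0.45, a=2.6): (13.511676, 16.746387, 1.729606, 8.080000)
after step 5 (δ=0.09, a=3.7): (13.256117, 18.342052, 1.778218, 8.820000)
after step 6 (δ=0.38, a=1.9): (12.892843, 20.068241, 2.013072, 9.200000)

(12.8928, 20.0682, 2.0131, 9.2000)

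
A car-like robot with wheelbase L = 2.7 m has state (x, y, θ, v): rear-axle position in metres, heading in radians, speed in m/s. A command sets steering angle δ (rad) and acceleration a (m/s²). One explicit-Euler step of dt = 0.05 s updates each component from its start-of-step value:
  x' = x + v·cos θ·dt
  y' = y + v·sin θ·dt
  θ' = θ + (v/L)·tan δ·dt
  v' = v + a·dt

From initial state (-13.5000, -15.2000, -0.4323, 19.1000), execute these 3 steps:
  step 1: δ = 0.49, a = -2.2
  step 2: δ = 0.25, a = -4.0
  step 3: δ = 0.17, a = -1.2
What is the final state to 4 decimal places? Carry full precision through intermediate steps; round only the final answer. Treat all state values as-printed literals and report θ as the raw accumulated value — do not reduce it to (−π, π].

after step 1 (δ=0.49, a=-2.2): (-12.632856, -15.600107, -0.243639, 18.990000)
after step 2 (δ=0.25, a=-4.0): (-11.711398, -15.829160, -0.153843, 18.790000)
after step 3 (δ=0.17, a=-1.2): (-10.782994, -15.973127, -0.094113, 18.730000)

(-10.7830, -15.9731, -0.0941, 18.7300)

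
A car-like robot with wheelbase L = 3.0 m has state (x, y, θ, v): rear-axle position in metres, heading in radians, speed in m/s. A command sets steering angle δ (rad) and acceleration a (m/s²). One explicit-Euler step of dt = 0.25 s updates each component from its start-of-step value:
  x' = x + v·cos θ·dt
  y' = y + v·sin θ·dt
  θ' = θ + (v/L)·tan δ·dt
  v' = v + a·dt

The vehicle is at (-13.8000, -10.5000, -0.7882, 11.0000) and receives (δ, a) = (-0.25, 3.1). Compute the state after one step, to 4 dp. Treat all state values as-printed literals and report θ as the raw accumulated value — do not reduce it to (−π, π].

x' = -13.8000 + 11.0000·cos(-0.7882)·0.25 = -11.8609
y' = -10.5000 + 11.0000·sin(-0.7882)·0.25 = -12.4500
θ' = -0.7882 + (11.0000/3.0)·tan(-0.25)·0.25 = -1.0223
v' = 11.0000 + 3.1000·0.25 = 11.7750

(-11.8609, -12.4500, -1.0223, 11.7750)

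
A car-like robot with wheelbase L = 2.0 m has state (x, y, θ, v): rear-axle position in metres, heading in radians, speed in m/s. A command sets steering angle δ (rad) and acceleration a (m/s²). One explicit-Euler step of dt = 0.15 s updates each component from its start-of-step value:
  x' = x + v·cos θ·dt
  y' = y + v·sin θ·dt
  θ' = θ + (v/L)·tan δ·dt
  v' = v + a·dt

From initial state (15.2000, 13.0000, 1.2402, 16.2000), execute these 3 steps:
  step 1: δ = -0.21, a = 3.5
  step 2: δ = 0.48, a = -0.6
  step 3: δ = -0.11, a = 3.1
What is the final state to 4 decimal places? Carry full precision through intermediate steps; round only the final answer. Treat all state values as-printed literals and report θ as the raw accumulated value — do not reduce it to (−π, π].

(17.2254, 19.8739, 1.4965, 17.1000)

after step 1 (δ=-0.21, a=3.5): (15.988795, 15.298413, 0.981232, 16.725000)
after step 2 (δ=0.48, a=-0.6): (17.383658, 17.383643, 1.634273, 16.635000)
after step 3 (δ=-0.11, a=3.1): (17.225374, 19.873868, 1.496478, 17.100000)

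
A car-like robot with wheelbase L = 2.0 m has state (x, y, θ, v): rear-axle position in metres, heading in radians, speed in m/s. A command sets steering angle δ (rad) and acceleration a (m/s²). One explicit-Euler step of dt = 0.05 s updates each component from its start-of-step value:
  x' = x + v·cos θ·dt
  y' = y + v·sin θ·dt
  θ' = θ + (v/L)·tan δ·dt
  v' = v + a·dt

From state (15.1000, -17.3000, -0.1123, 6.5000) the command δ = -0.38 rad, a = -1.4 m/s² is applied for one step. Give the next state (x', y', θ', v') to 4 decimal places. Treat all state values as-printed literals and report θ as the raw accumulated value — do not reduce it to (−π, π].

x' = 15.1000 + 6.5000·cos(-0.1123)·0.05 = 15.4230
y' = -17.3000 + 6.5000·sin(-0.1123)·0.05 = -17.3364
θ' = -0.1123 + (6.5000/2.0)·tan(-0.38)·0.05 = -0.1772
v' = 6.5000 − 1.4000·0.05 = 6.4300

(15.4230, -17.3364, -0.1772, 6.4300)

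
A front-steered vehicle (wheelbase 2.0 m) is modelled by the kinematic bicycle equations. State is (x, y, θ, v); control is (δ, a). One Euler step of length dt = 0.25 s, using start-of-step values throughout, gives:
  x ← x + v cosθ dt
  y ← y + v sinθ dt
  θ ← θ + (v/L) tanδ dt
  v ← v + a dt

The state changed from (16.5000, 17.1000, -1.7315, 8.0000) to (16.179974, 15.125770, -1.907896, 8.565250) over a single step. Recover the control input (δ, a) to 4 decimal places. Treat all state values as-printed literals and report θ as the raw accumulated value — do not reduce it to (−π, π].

a = (v'−v)/dt = (0.565250)/0.25 = 2.2610
Δθ = θ'−θ = -0.176396;  (v·dt/L) = 8.0000·0.25/2.0 = 1.000000
tan δ = Δθ·L/(v·dt) = -0.176396  →  δ = -0.1746

δ = -0.1746, a = 2.2610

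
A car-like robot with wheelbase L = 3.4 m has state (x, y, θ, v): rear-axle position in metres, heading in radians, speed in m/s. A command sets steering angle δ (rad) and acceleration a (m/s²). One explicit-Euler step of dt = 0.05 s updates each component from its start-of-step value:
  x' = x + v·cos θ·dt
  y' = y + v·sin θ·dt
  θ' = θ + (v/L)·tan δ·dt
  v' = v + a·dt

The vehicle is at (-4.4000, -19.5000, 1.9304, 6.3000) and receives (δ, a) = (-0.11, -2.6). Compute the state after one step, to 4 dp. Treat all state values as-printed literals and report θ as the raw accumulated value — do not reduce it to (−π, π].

x' = -4.4000 + 6.3000·cos(1.9304)·0.05 = -4.5108
y' = -19.5000 + 6.3000·sin(1.9304)·0.05 = -19.2051
θ' = 1.9304 + (6.3000/3.4)·tan(-0.11)·0.05 = 1.9202
v' = 6.3000 − 2.6000·0.05 = 6.1700

(-4.5108, -19.2051, 1.9202, 6.1700)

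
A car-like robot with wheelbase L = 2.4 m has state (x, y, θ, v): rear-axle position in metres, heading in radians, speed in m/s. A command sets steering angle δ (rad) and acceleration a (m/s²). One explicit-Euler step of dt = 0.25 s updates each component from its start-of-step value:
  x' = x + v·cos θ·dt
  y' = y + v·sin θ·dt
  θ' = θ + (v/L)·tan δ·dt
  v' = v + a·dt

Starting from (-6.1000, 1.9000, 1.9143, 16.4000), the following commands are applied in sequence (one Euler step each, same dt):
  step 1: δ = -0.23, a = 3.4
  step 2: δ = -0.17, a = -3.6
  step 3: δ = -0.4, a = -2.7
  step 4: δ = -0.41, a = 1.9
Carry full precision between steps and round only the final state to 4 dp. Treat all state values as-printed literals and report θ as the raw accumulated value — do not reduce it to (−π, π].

(-2.3132, 15.7141, -0.2239, 16.1500)

after step 1 (δ=-0.23, a=3.4): (-7.480831, 5.760480, 1.514305, 17.250000)
after step 2 (δ=-0.17, a=-3.6): (-7.237342, 10.066101, 1.205859, 16.350000)
after step 3 (δ=-0.4, a=-2.7): (-5.778552, 13.884423, 0.485790, 15.675000)
after step 4 (δ=-0.41, a=1.9): (-2.313176, 15.714114, -0.223882, 16.150000)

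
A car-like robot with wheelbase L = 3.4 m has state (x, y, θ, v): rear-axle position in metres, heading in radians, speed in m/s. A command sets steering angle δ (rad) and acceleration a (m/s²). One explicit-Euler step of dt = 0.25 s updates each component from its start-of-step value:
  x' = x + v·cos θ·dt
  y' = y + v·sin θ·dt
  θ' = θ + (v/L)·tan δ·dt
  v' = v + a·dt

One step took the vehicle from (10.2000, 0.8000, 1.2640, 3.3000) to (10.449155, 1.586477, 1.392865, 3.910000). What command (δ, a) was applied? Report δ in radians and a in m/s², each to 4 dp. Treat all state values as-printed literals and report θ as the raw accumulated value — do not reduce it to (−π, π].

a = (v'−v)/dt = (0.610000)/0.25 = 2.4400
Δθ = θ'−θ = 0.128865;  (v·dt/L) = 3.3000·0.25/3.4 = 0.242647
tan δ = Δθ·L/(v·dt) = 0.531080  →  δ = 0.4882

δ = 0.4882, a = 2.4400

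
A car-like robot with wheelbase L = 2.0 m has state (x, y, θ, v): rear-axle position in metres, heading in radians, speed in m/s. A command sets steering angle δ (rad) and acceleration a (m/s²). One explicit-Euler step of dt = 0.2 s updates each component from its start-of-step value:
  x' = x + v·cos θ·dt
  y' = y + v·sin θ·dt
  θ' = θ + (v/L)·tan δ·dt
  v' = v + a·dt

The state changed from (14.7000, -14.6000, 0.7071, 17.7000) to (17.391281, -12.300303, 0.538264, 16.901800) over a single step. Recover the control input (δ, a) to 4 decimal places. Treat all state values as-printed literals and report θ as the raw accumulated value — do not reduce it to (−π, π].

δ = -0.0951, a = -3.9910

a = (v'−v)/dt = (-0.798200)/0.2 = -3.9910
Δθ = θ'−θ = -0.168836;  (v·dt/L) = 17.7000·0.2/2.0 = 1.770000
tan δ = Δθ·L/(v·dt) = -0.095388  →  δ = -0.0951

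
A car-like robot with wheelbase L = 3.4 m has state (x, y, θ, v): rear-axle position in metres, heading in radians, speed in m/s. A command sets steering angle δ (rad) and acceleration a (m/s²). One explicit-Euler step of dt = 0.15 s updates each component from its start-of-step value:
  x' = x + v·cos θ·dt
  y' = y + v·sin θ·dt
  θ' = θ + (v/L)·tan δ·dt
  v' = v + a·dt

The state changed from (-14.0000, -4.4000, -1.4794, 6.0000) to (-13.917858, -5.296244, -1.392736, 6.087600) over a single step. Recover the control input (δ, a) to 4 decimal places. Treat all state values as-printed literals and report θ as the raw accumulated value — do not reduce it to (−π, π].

δ = 0.3164, a = 0.5840

a = (v'−v)/dt = (0.087600)/0.15 = 0.5840
Δθ = θ'−θ = 0.086664;  (v·dt/L) = 6.0000·0.15/3.4 = 0.264706
tan δ = Δθ·L/(v·dt) = 0.327397  →  δ = 0.3164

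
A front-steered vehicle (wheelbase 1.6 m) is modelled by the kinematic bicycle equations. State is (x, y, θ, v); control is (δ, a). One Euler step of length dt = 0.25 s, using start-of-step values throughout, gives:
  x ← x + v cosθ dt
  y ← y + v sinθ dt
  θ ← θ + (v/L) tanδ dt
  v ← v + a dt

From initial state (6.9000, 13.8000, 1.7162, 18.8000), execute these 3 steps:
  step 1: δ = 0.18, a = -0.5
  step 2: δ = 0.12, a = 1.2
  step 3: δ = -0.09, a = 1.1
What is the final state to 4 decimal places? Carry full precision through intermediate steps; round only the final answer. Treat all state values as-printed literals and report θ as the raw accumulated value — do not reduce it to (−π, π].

after step 1 (δ=0.18, a=-0.5): (6.219008, 18.450403, 2.250735, 18.675000)
after step 2 (δ=0.12, a=1.2): (3.283552, 22.080874, 2.602582, 18.975000)
after step 3 (δ=-0.09, a=1.1): (-0.787615, 24.515780, 2.335023, 19.250000)

(-0.7876, 24.5158, 2.3350, 19.2500)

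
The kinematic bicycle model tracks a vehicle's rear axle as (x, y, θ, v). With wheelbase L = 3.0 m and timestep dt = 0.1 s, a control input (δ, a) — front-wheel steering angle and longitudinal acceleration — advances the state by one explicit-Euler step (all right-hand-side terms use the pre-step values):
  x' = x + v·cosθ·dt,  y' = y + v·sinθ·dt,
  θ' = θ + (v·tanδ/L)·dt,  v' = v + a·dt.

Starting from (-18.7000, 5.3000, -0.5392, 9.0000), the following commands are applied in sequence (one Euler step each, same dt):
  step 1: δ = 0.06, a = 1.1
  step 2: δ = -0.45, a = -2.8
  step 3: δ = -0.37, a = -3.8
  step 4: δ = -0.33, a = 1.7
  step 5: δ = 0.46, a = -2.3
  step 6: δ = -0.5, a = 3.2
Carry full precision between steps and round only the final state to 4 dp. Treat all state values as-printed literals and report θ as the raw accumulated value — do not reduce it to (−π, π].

after step 1 (δ=0.06, a=1.1): (-17.927692, 4.837895, -0.521178, 9.110000)
after step 2 (δ=-0.45, a=-2.8): (-17.137643, 4.384306, -0.667866, 8.830000)
after step 3 (δ=-0.37, a=-3.8): (-16.444360, 3.837454, -0.782027, 8.450000)
after step 4 (δ=-0.33, a=1.7): (-15.844844, 3.241966, -0.878505, 8.620000)
after step 5 (δ=0.46, a=-2.3): (-15.294627, 2.578411, -0.736146, 8.390000)
after step 6 (δ=-0.5, a=3.2): (-14.672876, 2.015075, -0.888929, 8.710000)

(-14.6729, 2.0151, -0.8889, 8.7100)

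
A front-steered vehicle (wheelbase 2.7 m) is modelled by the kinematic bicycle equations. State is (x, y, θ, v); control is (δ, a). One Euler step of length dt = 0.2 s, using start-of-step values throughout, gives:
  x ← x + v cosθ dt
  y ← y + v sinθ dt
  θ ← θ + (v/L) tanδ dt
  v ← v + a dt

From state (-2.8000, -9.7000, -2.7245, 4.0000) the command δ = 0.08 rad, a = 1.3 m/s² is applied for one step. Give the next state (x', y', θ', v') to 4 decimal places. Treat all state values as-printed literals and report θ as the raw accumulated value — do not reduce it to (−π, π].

x' = -2.8000 + 4.0000·cos(-2.7245)·0.2 = -3.5314
y' = -9.7000 + 4.0000·sin(-2.7245)·0.2 = -10.0241
θ' = -2.7245 + (4.0000/2.7)·tan(0.08)·0.2 = -2.7007
v' = 4.0000 + 1.3000·0.2 = 4.2600

(-3.5314, -10.0241, -2.7007, 4.2600)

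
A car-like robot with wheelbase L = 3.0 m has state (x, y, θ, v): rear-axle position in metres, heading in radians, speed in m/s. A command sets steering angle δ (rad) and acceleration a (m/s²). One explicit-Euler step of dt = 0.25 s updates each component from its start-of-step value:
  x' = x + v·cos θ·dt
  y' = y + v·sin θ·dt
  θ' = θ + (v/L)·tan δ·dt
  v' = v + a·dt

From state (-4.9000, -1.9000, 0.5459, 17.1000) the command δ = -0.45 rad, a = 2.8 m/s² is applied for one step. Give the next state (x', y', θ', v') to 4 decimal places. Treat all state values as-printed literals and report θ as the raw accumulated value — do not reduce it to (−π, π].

x' = -4.9000 + 17.1000·cos(0.5459)·0.25 = -1.2463
y' = -1.9000 + 17.1000·sin(0.5459)·0.25 = 0.3195
θ' = 0.5459 + (17.1000/3.0)·tan(-0.45)·0.25 = -0.1425
v' = 17.1000 + 2.8000·0.25 = 17.8000

(-1.2463, 0.3195, -0.1425, 17.8000)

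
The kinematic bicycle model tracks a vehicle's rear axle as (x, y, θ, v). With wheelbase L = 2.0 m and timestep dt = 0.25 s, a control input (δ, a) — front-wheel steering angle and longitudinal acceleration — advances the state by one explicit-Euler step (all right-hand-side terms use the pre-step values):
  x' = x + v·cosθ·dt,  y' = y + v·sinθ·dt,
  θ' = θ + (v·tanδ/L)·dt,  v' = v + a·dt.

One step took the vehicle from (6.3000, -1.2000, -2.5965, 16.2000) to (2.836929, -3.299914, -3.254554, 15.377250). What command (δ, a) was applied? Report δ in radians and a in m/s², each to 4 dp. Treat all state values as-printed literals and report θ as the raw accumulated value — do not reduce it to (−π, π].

a = (v'−v)/dt = (-0.822750)/0.25 = -3.2910
Δθ = θ'−θ = -0.658054;  (v·dt/L) = 16.2000·0.25/2.0 = 2.025000
tan δ = Δθ·L/(v·dt) = -0.324965  →  δ = -0.3142

δ = -0.3142, a = -3.2910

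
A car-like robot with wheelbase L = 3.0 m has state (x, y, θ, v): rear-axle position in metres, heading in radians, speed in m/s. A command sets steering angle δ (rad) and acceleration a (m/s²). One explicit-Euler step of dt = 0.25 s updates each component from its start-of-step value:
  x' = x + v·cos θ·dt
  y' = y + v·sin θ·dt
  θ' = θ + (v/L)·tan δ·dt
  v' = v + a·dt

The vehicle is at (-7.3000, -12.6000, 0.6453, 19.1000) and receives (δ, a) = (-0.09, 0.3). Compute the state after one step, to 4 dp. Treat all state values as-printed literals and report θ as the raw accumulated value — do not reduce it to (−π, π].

x' = -7.3000 + 19.1000·cos(0.6453)·0.25 = -3.4852
y' = -12.6000 + 19.1000·sin(0.6453)·0.25 = -9.7281
θ' = 0.6453 + (19.1000/3.0)·tan(-0.09)·0.25 = 0.5017
v' = 19.1000 + 0.3000·0.25 = 19.1750

(-3.4852, -9.7281, 0.5017, 19.1750)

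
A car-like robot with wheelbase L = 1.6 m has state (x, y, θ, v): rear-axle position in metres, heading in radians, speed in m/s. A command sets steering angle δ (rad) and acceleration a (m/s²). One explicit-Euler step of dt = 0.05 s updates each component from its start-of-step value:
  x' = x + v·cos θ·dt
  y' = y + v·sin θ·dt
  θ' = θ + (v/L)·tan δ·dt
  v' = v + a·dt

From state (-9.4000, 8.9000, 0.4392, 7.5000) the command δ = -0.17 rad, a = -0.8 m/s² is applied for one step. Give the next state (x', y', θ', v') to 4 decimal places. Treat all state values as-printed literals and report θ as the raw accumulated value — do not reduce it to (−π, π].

x' = -9.4000 + 7.5000·cos(0.4392)·0.05 = -9.0606
y' = 8.9000 + 7.5000·sin(0.4392)·0.05 = 9.0595
θ' = 0.4392 + (7.5000/1.6)·tan(-0.17)·0.05 = 0.3990
v' = 7.5000 − 0.8000·0.05 = 7.4600

(-9.0606, 9.0595, 0.3990, 7.4600)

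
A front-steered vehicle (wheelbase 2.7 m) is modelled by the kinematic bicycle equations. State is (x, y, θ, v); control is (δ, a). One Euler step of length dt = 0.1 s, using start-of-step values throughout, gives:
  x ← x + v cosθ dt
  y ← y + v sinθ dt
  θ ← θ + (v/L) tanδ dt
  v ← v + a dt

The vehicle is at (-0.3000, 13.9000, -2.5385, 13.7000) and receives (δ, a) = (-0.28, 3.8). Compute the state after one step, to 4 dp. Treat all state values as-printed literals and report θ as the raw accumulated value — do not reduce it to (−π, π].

x' = -0.3000 + 13.7000·cos(-2.5385)·0.1 = -1.4283
y' = 13.9000 + 13.7000·sin(-2.5385)·0.1 = 13.1229
θ' = -2.5385 + (13.7000/2.7)·tan(-0.28)·0.1 = -2.6844
v' = 13.7000 + 3.8000·0.1 = 14.0800

(-1.4283, 13.1229, -2.6844, 14.0800)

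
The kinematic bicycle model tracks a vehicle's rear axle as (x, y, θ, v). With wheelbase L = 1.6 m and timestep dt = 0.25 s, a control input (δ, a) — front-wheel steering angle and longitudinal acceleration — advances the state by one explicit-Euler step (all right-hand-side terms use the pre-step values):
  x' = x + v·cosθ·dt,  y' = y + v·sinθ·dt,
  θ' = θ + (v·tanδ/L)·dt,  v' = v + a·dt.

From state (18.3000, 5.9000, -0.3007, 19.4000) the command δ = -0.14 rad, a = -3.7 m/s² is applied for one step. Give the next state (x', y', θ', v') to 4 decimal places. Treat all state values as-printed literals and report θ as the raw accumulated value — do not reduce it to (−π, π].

(22.9324, 4.4635, -0.7279, 18.4750)

x' = 18.3000 + 19.4000·cos(-0.3007)·0.25 = 22.9324
y' = 5.9000 + 19.4000·sin(-0.3007)·0.25 = 4.4635
θ' = -0.3007 + (19.4000/1.6)·tan(-0.14)·0.25 = -0.7279
v' = 19.4000 − 3.7000·0.25 = 18.4750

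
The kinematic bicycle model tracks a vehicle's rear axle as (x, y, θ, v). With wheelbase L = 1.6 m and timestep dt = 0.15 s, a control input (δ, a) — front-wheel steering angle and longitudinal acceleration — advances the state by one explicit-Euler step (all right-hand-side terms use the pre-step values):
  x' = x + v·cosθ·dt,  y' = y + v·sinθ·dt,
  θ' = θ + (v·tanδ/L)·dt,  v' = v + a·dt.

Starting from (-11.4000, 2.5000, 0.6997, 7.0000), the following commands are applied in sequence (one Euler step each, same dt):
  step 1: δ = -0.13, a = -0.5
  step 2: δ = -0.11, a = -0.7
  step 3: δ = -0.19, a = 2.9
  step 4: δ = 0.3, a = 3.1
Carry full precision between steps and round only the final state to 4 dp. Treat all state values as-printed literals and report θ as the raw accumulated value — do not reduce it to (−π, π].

(-7.8773, 4.7454, 0.6296, 7.7200)

after step 1 (δ=-0.13, a=-0.5): (-10.596713, 3.176188, 0.613904, 6.925000)
after step 2 (δ=-0.11, a=-0.7): (-9.747633, 3.774573, 0.542200, 6.820000)
after step 3 (δ=-0.19, a=2.9): (-8.871356, 4.302463, 0.419236, 7.255000)
after step 4 (δ=0.3, a=3.1): (-7.877348, 4.745449, 0.629633, 7.720000)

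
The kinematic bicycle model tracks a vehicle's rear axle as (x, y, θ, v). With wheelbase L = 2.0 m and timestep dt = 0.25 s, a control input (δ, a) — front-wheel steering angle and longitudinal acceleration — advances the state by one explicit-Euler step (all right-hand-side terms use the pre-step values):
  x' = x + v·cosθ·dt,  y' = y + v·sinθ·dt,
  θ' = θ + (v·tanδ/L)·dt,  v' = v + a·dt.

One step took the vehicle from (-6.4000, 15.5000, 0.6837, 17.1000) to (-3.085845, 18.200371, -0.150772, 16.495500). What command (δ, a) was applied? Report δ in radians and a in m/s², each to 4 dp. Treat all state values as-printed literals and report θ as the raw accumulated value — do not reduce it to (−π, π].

δ = -0.3722, a = -2.4180

a = (v'−v)/dt = (-0.604500)/0.25 = -2.4180
Δθ = θ'−θ = -0.834472;  (v·dt/L) = 17.1000·0.25/2.0 = 2.137500
tan δ = Δθ·L/(v·dt) = -0.390396  →  δ = -0.3722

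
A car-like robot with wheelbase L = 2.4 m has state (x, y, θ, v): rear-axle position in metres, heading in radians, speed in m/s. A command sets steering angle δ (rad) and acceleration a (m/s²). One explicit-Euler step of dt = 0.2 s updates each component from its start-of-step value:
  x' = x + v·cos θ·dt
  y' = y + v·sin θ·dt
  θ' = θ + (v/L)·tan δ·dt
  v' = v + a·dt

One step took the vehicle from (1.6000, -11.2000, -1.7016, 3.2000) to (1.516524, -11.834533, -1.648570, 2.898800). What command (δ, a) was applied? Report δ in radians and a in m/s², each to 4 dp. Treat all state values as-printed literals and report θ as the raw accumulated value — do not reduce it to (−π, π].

δ = 0.1963, a = -1.5060

a = (v'−v)/dt = (-0.301200)/0.2 = -1.5060
Δθ = θ'−θ = 0.053030;  (v·dt/L) = 3.2000·0.2/2.4 = 0.266667
tan δ = Δθ·L/(v·dt) = 0.198862  →  δ = 0.1963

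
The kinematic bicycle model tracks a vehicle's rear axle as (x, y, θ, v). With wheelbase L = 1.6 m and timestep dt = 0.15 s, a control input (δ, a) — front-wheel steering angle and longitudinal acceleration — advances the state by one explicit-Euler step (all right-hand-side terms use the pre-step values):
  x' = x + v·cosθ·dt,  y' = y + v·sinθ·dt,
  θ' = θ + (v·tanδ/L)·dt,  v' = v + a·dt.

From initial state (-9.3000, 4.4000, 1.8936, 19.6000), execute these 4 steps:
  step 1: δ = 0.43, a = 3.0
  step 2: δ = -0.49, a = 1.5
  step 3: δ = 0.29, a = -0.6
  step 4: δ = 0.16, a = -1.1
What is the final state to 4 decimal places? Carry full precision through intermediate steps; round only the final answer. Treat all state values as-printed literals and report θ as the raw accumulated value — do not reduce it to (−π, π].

(-15.5092, 13.6308, 2.6063, 20.0200)

after step 1 (δ=0.43, a=3.0): (-10.232646, 7.188148, 2.736316, 20.050000)
after step 2 (δ=-0.49, a=1.5): (-12.996519, 8.373924, 1.733713, 20.275000)
after step 3 (δ=0.29, a=-0.6): (-13.489801, 11.374903, 2.300931, 20.185000)
after step 4 (δ=0.16, a=-1.1): (-15.509218, 13.630834, 2.606316, 20.020000)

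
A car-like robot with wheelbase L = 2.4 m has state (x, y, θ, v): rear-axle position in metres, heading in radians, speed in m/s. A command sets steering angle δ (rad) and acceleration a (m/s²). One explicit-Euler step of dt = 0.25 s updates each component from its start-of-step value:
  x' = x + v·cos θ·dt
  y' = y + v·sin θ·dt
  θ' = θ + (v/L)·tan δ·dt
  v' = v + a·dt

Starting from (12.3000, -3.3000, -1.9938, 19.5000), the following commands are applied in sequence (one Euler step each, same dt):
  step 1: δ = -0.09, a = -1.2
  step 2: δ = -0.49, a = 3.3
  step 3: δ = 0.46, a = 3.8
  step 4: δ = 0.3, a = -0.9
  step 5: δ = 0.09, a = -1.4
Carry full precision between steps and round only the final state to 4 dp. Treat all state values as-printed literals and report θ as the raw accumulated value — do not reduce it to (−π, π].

after step 1 (δ=-0.09, a=-1.2): (10.298807, -7.745318, -2.177108, 19.200000)
after step 2 (δ=-0.49, a=3.3): (7.563574, -11.689744, -3.243884, 20.025000)
after step 3 (δ=0.46, a=3.8): (2.583492, -11.178541, -2.210409, 20.975000)
after step 4 (δ=0.3, a=-0.9): (-0.546421, -15.385744, -1.534541, 20.750000)
after step 5 (δ=0.09, a=-1.4): (-0.358390, -20.569835, -1.339483, 20.400000)

(-0.3584, -20.5698, -1.3395, 20.4000)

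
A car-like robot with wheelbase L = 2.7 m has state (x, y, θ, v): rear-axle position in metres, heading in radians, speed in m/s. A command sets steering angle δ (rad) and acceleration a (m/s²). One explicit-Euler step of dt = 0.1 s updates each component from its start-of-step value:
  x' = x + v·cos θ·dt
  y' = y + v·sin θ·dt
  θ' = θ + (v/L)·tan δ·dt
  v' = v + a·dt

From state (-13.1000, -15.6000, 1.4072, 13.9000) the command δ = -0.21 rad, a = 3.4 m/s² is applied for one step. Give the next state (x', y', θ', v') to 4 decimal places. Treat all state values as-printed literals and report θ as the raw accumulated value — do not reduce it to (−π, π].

(-12.8736, -14.2286, 1.2975, 14.2400)

x' = -13.1000 + 13.9000·cos(1.4072)·0.1 = -12.8736
y' = -15.6000 + 13.9000·sin(1.4072)·0.1 = -14.2286
θ' = 1.4072 + (13.9000/2.7)·tan(-0.21)·0.1 = 1.2975
v' = 13.9000 + 3.4000·0.1 = 14.2400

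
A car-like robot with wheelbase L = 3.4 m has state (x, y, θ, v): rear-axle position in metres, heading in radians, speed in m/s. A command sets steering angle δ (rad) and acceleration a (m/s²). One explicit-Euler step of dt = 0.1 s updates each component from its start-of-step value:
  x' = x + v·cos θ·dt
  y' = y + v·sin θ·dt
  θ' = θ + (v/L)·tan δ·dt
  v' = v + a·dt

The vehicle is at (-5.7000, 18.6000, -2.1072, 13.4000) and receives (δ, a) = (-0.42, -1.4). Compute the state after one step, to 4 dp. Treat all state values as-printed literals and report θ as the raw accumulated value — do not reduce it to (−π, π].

x' = -5.7000 + 13.4000·cos(-2.1072)·0.1 = -6.3848
y' = 18.6000 + 13.4000·sin(-2.1072)·0.1 = 17.4482
θ' = -2.1072 + (13.4000/3.4)·tan(-0.42)·0.1 = -2.2832
v' = 13.4000 − 1.4000·0.1 = 13.2600

(-6.3848, 17.4482, -2.2832, 13.2600)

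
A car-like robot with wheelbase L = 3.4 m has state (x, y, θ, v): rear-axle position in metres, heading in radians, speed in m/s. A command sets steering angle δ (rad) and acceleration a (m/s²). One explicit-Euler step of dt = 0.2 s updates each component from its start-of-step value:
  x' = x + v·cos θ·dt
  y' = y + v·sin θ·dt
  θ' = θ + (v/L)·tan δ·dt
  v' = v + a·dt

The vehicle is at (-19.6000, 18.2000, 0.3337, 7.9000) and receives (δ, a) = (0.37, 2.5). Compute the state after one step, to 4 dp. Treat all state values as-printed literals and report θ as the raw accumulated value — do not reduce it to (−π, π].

(-18.1072, 18.7175, 0.5139, 8.4000)

x' = -19.6000 + 7.9000·cos(0.3337)·0.2 = -18.1072
y' = 18.2000 + 7.9000·sin(0.3337)·0.2 = 18.7175
θ' = 0.3337 + (7.9000/3.4)·tan(0.37)·0.2 = 0.5139
v' = 7.9000 + 2.5000·0.2 = 8.4000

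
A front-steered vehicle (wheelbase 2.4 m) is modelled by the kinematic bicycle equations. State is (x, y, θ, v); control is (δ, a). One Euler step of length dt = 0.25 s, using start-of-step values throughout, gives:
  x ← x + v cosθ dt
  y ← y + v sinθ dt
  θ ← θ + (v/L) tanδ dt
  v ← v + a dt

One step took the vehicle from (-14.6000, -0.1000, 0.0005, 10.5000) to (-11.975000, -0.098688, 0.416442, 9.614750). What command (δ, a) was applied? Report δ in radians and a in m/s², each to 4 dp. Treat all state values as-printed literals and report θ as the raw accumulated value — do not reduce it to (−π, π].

δ = 0.3634, a = -3.5410

a = (v'−v)/dt = (-0.885250)/0.25 = -3.5410
Δθ = θ'−θ = 0.415942;  (v·dt/L) = 10.5000·0.25/2.4 = 1.093750
tan δ = Δθ·L/(v·dt) = 0.380290  →  δ = 0.3634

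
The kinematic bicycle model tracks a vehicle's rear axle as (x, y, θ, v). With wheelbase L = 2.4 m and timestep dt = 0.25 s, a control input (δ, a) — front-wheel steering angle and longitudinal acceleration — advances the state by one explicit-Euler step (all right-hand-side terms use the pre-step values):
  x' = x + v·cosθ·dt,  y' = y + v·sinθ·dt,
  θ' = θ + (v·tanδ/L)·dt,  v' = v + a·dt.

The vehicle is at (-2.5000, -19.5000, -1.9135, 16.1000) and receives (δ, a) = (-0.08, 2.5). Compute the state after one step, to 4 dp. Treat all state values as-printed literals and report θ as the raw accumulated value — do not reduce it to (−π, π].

x' = -2.5000 + 16.1000·cos(-1.9135)·0.25 = -3.8525
y' = -19.5000 + 16.1000·sin(-1.9135)·0.25 = -23.2909
θ' = -1.9135 + (16.1000/2.4)·tan(-0.08)·0.25 = -2.0480
v' = 16.1000 + 2.5000·0.25 = 16.7250

(-3.8525, -23.2909, -2.0480, 16.7250)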